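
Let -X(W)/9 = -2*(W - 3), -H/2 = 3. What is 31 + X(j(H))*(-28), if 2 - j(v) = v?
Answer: -2489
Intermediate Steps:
H = -6 (H = -2*3 = -6)
j(v) = 2 - v
X(W) = -54 + 18*W (X(W) = -(-18)*(W - 3) = -(-18)*(-3 + W) = -9*(6 - 2*W) = -54 + 18*W)
31 + X(j(H))*(-28) = 31 + (-54 + 18*(2 - 1*(-6)))*(-28) = 31 + (-54 + 18*(2 + 6))*(-28) = 31 + (-54 + 18*8)*(-28) = 31 + (-54 + 144)*(-28) = 31 + 90*(-28) = 31 - 2520 = -2489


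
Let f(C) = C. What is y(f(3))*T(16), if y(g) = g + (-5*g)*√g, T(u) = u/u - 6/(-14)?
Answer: 30/7 - 150*√3/7 ≈ -32.830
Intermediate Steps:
T(u) = 10/7 (T(u) = 1 - 6*(-1/14) = 1 + 3/7 = 10/7)
y(g) = g - 5*g^(3/2)
y(f(3))*T(16) = (3 - 15*√3)*(10/7) = 30/7 - 150*√3/7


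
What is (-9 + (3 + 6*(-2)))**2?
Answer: 324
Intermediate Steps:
(-9 + (3 + 6*(-2)))**2 = (-9 + (3 - 12))**2 = (-9 - 9)**2 = (-18)**2 = 324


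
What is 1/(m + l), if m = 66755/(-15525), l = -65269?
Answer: -3105/202673596 ≈ -1.5320e-5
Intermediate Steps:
m = -13351/3105 (m = 66755*(-1/15525) = -13351/3105 ≈ -4.2998)
1/(m + l) = 1/(-13351/3105 - 65269) = 1/(-202673596/3105) = -3105/202673596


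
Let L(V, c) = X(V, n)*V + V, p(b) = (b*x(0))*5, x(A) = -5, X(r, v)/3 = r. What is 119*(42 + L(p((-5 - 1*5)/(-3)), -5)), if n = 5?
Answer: 2474248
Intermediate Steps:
X(r, v) = 3*r
p(b) = -25*b (p(b) = (b*(-5))*5 = -5*b*5 = -25*b)
L(V, c) = V + 3*V**2 (L(V, c) = (3*V)*V + V = 3*V**2 + V = V + 3*V**2)
119*(42 + L(p((-5 - 1*5)/(-3)), -5)) = 119*(42 + (-25*(-5 - 1*5)/(-3))*(1 + 3*(-25*(-5 - 1*5)/(-3)))) = 119*(42 + (-25*(-5 - 5)*(-1)/3)*(1 + 3*(-25*(-5 - 5)*(-1)/3))) = 119*(42 + (-(-250)*(-1)/3)*(1 + 3*(-(-250)*(-1)/3))) = 119*(42 + (-25*10/3)*(1 + 3*(-25*10/3))) = 119*(42 - 250*(1 + 3*(-250/3))/3) = 119*(42 - 250*(1 - 250)/3) = 119*(42 - 250/3*(-249)) = 119*(42 + 20750) = 119*20792 = 2474248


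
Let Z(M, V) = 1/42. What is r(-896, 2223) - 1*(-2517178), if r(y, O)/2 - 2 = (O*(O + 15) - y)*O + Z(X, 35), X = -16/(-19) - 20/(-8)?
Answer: 464639275843/21 ≈ 2.2126e+10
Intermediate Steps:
X = 127/38 (X = -16*(-1/19) - 20*(-1/8) = 16/19 + 5/2 = 127/38 ≈ 3.3421)
Z(M, V) = 1/42
r(y, O) = 85/21 + 2*O*(-y + O*(15 + O)) (r(y, O) = 4 + 2*((O*(O + 15) - y)*O + 1/42) = 4 + 2*((O*(15 + O) - y)*O + 1/42) = 4 + 2*((-y + O*(15 + O))*O + 1/42) = 4 + 2*(O*(-y + O*(15 + O)) + 1/42) = 4 + 2*(1/42 + O*(-y + O*(15 + O))) = 4 + (1/21 + 2*O*(-y + O*(15 + O))) = 85/21 + 2*O*(-y + O*(15 + O)))
r(-896, 2223) - 1*(-2517178) = (85/21 + 2*2223**3 + 30*2223**2 - 2*2223*(-896)) - 1*(-2517178) = (85/21 + 2*10985463567 + 30*4941729 + 3983616) + 2517178 = (85/21 + 21970927134 + 148251870 + 3983616) + 2517178 = 464586415105/21 + 2517178 = 464639275843/21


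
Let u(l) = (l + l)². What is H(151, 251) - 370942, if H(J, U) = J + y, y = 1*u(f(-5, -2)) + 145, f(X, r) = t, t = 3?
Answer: -370610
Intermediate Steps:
f(X, r) = 3
u(l) = 4*l² (u(l) = (2*l)² = 4*l²)
y = 181 (y = 1*(4*3²) + 145 = 1*(4*9) + 145 = 1*36 + 145 = 36 + 145 = 181)
H(J, U) = 181 + J (H(J, U) = J + 181 = 181 + J)
H(151, 251) - 370942 = (181 + 151) - 370942 = 332 - 370942 = -370610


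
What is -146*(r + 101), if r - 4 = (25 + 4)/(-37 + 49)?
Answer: -94097/6 ≈ -15683.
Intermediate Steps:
r = 77/12 (r = 4 + (25 + 4)/(-37 + 49) = 4 + 29/12 = 77/12 ≈ 6.4167)
-146*(r + 101) = -146*(77/12 + 101) = -146*1289/12 = -94097/6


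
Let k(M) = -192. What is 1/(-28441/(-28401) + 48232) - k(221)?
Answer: 263014199217/1369865473 ≈ 192.00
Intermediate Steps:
1/(-28441/(-28401) + 48232) - k(221) = 1/(-28441/(-28401) + 48232) - 1*(-192) = 1/(-28441*(-1/28401) + 48232) + 192 = 1/(28441/28401 + 48232) + 192 = 1/(1369865473/28401) + 192 = 28401/1369865473 + 192 = 263014199217/1369865473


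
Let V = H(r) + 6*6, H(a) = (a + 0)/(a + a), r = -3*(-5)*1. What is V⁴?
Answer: 28398241/16 ≈ 1.7749e+6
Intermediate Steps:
r = 15 (r = 15*1 = 15)
H(a) = ½ (H(a) = a/((2*a)) = a*(1/(2*a)) = ½)
V = 73/2 (V = ½ + 6*6 = ½ + 36 = 73/2 ≈ 36.500)
V⁴ = (73/2)⁴ = 28398241/16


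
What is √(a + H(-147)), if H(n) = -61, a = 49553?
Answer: 2*√12373 ≈ 222.47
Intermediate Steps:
√(a + H(-147)) = √(49553 - 61) = √49492 = 2*√12373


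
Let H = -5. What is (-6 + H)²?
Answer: 121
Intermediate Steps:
(-6 + H)² = (-6 - 5)² = (-11)² = 121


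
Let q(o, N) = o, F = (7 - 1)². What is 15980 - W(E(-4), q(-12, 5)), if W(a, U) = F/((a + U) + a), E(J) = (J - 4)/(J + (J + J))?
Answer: 127867/8 ≈ 15983.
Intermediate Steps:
F = 36 (F = 6² = 36)
E(J) = (-4 + J)/(3*J) (E(J) = (-4 + J)/(J + 2*J) = (-4 + J)/((3*J)) = (-4 + J)*(1/(3*J)) = (-4 + J)/(3*J))
W(a, U) = 36/(U + 2*a) (W(a, U) = 36/((a + U) + a) = 36/((U + a) + a) = 36/(U + 2*a))
15980 - W(E(-4), q(-12, 5)) = 15980 - 36/(-12 + 2*((⅓)*(-4 - 4)/(-4))) = 15980 - 36/(-12 + 2*((⅓)*(-¼)*(-8))) = 15980 - 36/(-12 + 2*(⅔)) = 15980 - 36/(-12 + 4/3) = 15980 - 36/(-32/3) = 15980 - 36*(-3)/32 = 15980 - 1*(-27/8) = 15980 + 27/8 = 127867/8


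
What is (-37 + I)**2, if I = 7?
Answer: 900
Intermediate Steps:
(-37 + I)**2 = (-37 + 7)**2 = (-30)**2 = 900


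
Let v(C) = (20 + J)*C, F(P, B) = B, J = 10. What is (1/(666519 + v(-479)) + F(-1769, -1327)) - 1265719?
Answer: -826302781853/652149 ≈ -1.2670e+6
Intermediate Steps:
v(C) = 30*C (v(C) = (20 + 10)*C = 30*C)
(1/(666519 + v(-479)) + F(-1769, -1327)) - 1265719 = (1/(666519 + 30*(-479)) - 1327) - 1265719 = (1/(666519 - 14370) - 1327) - 1265719 = (1/652149 - 1327) - 1265719 = -865401722/652149 - 1265719 = -826302781853/652149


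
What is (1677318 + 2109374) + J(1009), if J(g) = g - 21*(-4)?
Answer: 3787785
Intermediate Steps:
J(g) = 84 + g (J(g) = g + 84 = 84 + g)
(1677318 + 2109374) + J(1009) = (1677318 + 2109374) + (84 + 1009) = 3786692 + 1093 = 3787785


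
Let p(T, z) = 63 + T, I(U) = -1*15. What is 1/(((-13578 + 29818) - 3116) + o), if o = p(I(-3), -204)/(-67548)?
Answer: 5629/73874992 ≈ 7.6196e-5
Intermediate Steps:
I(U) = -15
o = -4/5629 (o = (63 - 15)/(-67548) = 48*(-1/67548) = -4/5629 ≈ -0.00071061)
1/(((-13578 + 29818) - 3116) + o) = 1/(((-13578 + 29818) - 3116) - 4/5629) = 1/((16240 - 3116) - 4/5629) = 1/(13124 - 4/5629) = 1/(73874992/5629) = 5629/73874992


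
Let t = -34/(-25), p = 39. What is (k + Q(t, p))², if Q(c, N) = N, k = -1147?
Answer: 1227664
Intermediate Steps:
t = 34/25 (t = -34*(-1/25) = 34/25 ≈ 1.3600)
(k + Q(t, p))² = (-1147 + 39)² = (-1108)² = 1227664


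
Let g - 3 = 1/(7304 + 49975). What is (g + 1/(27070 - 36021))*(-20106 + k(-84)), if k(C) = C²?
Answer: -6690581266650/170901443 ≈ -39149.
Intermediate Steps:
g = 171838/57279 (g = 3 + 1/(7304 + 49975) = 3 + 1/57279 = 171838/57279 ≈ 3.0000)
(g + 1/(27070 - 36021))*(-20106 + k(-84)) = (171838/57279 + 1/(27070 - 36021))*(-20106 + (-84)²) = (171838/57279 + 1/(-8951))*(-20106 + 7056) = (171838/57279 - 1/8951)*(-13050) = (1538064659/512704329)*(-13050) = -6690581266650/170901443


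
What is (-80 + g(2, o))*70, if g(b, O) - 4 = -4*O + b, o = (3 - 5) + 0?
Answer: -4620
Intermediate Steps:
o = -2 (o = -2 + 0 = -2)
g(b, O) = 4 + b - 4*O (g(b, O) = 4 + (-4*O + b) = 4 + (b - 4*O) = 4 + b - 4*O)
(-80 + g(2, o))*70 = (-80 + (4 + 2 - 4*(-2)))*70 = (-80 + (4 + 2 + 8))*70 = (-80 + 14)*70 = -66*70 = -4620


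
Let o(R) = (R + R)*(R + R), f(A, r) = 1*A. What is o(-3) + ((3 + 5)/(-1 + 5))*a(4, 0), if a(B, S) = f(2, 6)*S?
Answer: 36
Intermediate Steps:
f(A, r) = A
a(B, S) = 2*S
o(R) = 4*R² (o(R) = (2*R)*(2*R) = 4*R²)
o(-3) + ((3 + 5)/(-1 + 5))*a(4, 0) = 4*(-3)² + ((3 + 5)/(-1 + 5))*(2*0) = 4*9 + (8/4)*0 = 36 + (8*(¼))*0 = 36 + 2*0 = 36 + 0 = 36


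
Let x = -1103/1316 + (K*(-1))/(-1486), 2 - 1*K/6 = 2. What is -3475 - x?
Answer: -4571997/1316 ≈ -3474.2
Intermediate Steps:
K = 0 (K = 12 - 6*2 = 12 - 12 = 0)
x = -1103/1316 (x = -1103/1316 + (0*(-1))/(-1486) = -1103*1/1316 + 0*(-1/1486) = -1103/1316 + 0 = -1103/1316 ≈ -0.83815)
-3475 - x = -3475 - 1*(-1103/1316) = -3475 + 1103/1316 = -4571997/1316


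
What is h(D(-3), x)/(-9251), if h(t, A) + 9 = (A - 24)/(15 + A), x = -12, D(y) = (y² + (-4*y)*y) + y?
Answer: 21/9251 ≈ 0.0022700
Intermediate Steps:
D(y) = y - 3*y² (D(y) = (y² - 4*y²) + y = -3*y² + y = y - 3*y²)
h(t, A) = -9 + (-24 + A)/(15 + A) (h(t, A) = -9 + (A - 24)/(15 + A) = -9 + (-24 + A)/(15 + A))
h(D(-3), x)/(-9251) = ((-159 - 8*(-12))/(15 - 12))/(-9251) = ((-159 + 96)/3)*(-1/9251) = ((⅓)*(-63))*(-1/9251) = -21*(-1/9251) = 21/9251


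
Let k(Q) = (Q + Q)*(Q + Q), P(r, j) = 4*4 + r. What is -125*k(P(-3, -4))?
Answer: -84500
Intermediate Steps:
P(r, j) = 16 + r
k(Q) = 4*Q² (k(Q) = (2*Q)*(2*Q) = 4*Q²)
-125*k(P(-3, -4)) = -500*(16 - 3)² = -500*13² = -500*169 = -125*676 = -84500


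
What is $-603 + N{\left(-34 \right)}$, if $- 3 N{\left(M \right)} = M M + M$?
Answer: $-977$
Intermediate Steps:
$N{\left(M \right)} = - \frac{M}{3} - \frac{M^{2}}{3}$ ($N{\left(M \right)} = - \frac{M M + M}{3} = - \frac{M^{2} + M}{3} = - \frac{M + M^{2}}{3} = - \frac{M}{3} - \frac{M^{2}}{3}$)
$-603 + N{\left(-34 \right)} = -603 - - \frac{34 \left(1 - 34\right)}{3} = -603 - \left(- \frac{34}{3}\right) \left(-33\right) = -603 - 374 = -977$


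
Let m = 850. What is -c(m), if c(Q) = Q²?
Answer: -722500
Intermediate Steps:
-c(m) = -1*850² = -1*722500 = -722500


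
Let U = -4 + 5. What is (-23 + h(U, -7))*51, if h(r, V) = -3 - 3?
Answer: -1479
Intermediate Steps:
U = 1
h(r, V) = -6
(-23 + h(U, -7))*51 = (-23 - 6)*51 = -29*51 = -1479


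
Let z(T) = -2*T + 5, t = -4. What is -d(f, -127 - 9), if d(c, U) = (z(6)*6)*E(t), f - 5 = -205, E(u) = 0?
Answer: 0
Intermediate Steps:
f = -200 (f = 5 - 205 = -200)
z(T) = 5 - 2*T
d(c, U) = 0 (d(c, U) = ((5 - 2*6)*6)*0 = ((5 - 12)*6)*0 = -7*6*0 = -42*0 = 0)
-d(f, -127 - 9) = -1*0 = 0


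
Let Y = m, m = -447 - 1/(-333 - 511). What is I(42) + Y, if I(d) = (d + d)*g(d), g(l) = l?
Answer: 2600365/844 ≈ 3081.0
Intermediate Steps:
m = -377267/844 (m = -447 - 1/(-844) = -447 - 1*(-1/844) = -447 + 1/844 = -377267/844 ≈ -447.00)
Y = -377267/844 ≈ -447.00
I(d) = 2*d² (I(d) = (d + d)*d = (2*d)*d = 2*d²)
I(42) + Y = 2*42² - 377267/844 = 2*1764 - 377267/844 = 3528 - 377267/844 = 2600365/844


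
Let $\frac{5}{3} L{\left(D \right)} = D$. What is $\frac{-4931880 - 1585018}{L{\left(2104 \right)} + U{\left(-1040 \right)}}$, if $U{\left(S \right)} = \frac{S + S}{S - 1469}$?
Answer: $- \frac{3144403285}{609508} \approx -5158.9$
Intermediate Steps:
$U{\left(S \right)} = \frac{2 S}{-1469 + S}$
$L{\left(D \right)} = \frac{3 D}{5}$
$\frac{-4931880 - 1585018}{L{\left(2104 \right)} + U{\left(-1040 \right)}} = \frac{-4931880 - 1585018}{\frac{3}{5} \cdot 2104 + 2 \left(-1040\right) \frac{1}{-1469 - 1040}} = - \frac{6516898}{\frac{6312}{5} + 2 \left(-1040\right) \frac{1}{-2509}} = - \frac{6516898}{\frac{6312}{5} + 2 \left(-1040\right) \left(- \frac{1}{2509}\right)} = - \frac{6516898}{\frac{6312}{5} + \frac{160}{193}} = - \frac{6516898}{\frac{1219016}{965}} = \left(-6516898\right) \frac{965}{1219016} = - \frac{3144403285}{609508}$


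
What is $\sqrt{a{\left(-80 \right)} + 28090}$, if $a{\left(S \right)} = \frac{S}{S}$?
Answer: $\sqrt{28091} \approx 167.6$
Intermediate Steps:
$a{\left(S \right)} = 1$
$\sqrt{a{\left(-80 \right)} + 28090} = \sqrt{1 + 28090} = \sqrt{28091}$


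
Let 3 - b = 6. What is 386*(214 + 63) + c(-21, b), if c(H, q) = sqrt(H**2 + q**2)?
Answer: 106922 + 15*sqrt(2) ≈ 1.0694e+5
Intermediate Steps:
b = -3 (b = 3 - 1*6 = 3 - 6 = -3)
386*(214 + 63) + c(-21, b) = 386*(214 + 63) + sqrt((-21)**2 + (-3)**2) = 386*277 + sqrt(441 + 9) = 106922 + sqrt(450) = 106922 + 15*sqrt(2)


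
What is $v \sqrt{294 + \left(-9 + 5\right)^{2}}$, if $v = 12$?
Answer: $12 \sqrt{310} \approx 211.28$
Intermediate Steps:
$v \sqrt{294 + \left(-9 + 5\right)^{2}} = 12 \sqrt{294 + \left(-9 + 5\right)^{2}} = 12 \sqrt{294 + \left(-4\right)^{2}} = 12 \sqrt{294 + 16} = 12 \sqrt{310}$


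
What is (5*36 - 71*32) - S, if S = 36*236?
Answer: -10588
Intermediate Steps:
S = 8496
(5*36 - 71*32) - S = (5*36 - 71*32) - 1*8496 = (180 - 2272) - 8496 = -2092 - 8496 = -10588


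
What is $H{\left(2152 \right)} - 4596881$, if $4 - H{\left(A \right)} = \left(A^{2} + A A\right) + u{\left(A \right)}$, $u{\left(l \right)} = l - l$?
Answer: $-13859085$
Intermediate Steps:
$u{\left(l \right)} = 0$
$H{\left(A \right)} = 4 - 2 A^{2}$ ($H{\left(A \right)} = 4 - \left(\left(A^{2} + A A\right) + 0\right) = 4 - \left(\left(A^{2} + A^{2}\right) + 0\right) = 4 - \left(2 A^{2} + 0\right) = 4 - 2 A^{2}$)
$H{\left(2152 \right)} - 4596881 = \left(4 - 2 \cdot 2152^{2}\right) - 4596881 = \left(4 - 9262208\right) - 4596881 = -9262204 - 4596881 = -13859085$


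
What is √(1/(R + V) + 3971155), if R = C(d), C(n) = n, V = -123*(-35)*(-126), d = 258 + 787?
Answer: √1163936469217258490/541385 ≈ 1992.8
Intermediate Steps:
d = 1045
V = -542430 (V = 4305*(-126) = -542430)
R = 1045
√(1/(R + V) + 3971155) = √(1/(1045 - 542430) + 3971155) = √(1/(-541385) + 3971155) = √(-1/541385 + 3971155) = √(2149923749674/541385) = √1163936469217258490/541385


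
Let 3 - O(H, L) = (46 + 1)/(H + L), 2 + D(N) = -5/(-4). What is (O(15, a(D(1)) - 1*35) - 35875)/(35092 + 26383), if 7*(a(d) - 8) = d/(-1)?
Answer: -2388812/4094235 ≈ -0.58346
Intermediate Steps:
D(N) = -¾ (D(N) = -2 - 5/(-4) = -2 - 5*(-¼) = -2 + 5/4 = -¾)
a(d) = 8 - d/7 (a(d) = 8 + (d/(-1))/7 = 8 + (d*(-1))/7 = 8 + (-d)/7 = 8 - d/7)
O(H, L) = 3 - 47/(H + L) (O(H, L) = 3 - (46 + 1)/(H + L) = 3 - 47/(H + L))
(O(15, a(D(1)) - 1*35) - 35875)/(35092 + 26383) = ((-47 + 3*15 + 3*((8 - ⅐*(-¾)) - 1*35))/(15 + ((8 - ⅐*(-¾)) - 1*35)) - 35875)/(35092 + 26383) = ((-47 + 45 + 3*((8 + 3/28) - 35))/(15 + ((8 + 3/28) - 35)) - 35875)/61475 = ((-47 + 45 + 3*(227/28 - 35))/(15 + (227/28 - 35)) - 35875)*(1/61475) = ((-47 + 45 + 3*(-753/28))/(15 - 753/28) - 35875)*(1/61475) = ((-47 + 45 - 2259/28)/(-333/28) - 35875)*(1/61475) = (-28/333*(-2315/28) - 35875)*(1/61475) = (2315/333 - 35875)*(1/61475) = -11944060/333*1/61475 = -2388812/4094235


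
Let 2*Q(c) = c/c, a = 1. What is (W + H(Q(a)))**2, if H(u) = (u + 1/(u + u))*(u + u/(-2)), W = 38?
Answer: 94249/64 ≈ 1472.6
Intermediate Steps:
Q(c) = 1/2 (Q(c) = (c/c)/2 = (1/2)*1 = 1/2)
H(u) = u*(u + 1/(2*u))/2 (H(u) = (u + 1/(2*u))*(u + u*(-1/2)) = (u + 1/(2*u))*(u - u/2) = (u + 1/(2*u))*(u/2) = u*(u + 1/(2*u))/2)
(W + H(Q(a)))**2 = (38 + (1/4 + (1/2)**2/2))**2 = (38 + (1/4 + (1/2)*(1/4)))**2 = (38 + (1/4 + 1/8))**2 = (38 + 3/8)**2 = (307/8)**2 = 94249/64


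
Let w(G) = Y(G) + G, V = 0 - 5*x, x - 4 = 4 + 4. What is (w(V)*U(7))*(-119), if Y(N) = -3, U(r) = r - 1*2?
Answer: 37485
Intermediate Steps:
x = 12 (x = 4 + (4 + 4) = 4 + 8 = 12)
U(r) = -2 + r (U(r) = r - 2 = -2 + r)
V = -60 (V = 0 - 5*12 = 0 - 60 = -60)
w(G) = -3 + G
(w(V)*U(7))*(-119) = ((-3 - 60)*(-2 + 7))*(-119) = -63*5*(-119) = -315*(-119) = 37485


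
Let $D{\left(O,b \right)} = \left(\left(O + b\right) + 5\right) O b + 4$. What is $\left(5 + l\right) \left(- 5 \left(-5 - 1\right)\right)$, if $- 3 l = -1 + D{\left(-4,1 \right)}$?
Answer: $200$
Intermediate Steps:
$D{\left(O,b \right)} = 4 + O b \left(5 + O + b\right)$ ($D{\left(O,b \right)} = \left(5 + O + b\right) O b + 4 = O \left(5 + O + b\right) b + 4 = O b \left(5 + O + b\right) + 4 = 4 + O b \left(5 + O + b\right)$)
$l = \frac{5}{3}$ ($l = - \frac{-1 + \left(4 - 4 \cdot 1^{2} + 1 \left(-4\right)^{2} + 5 \left(-4\right) 1\right)}{3} = - \frac{-1 + \left(4 - 4 + 1 \cdot 16 - 20\right)}{3} = - \frac{-1 + \left(4 - 4 + 16 - 20\right)}{3} = - \frac{-1 - 4}{3} = \left(- \frac{1}{3}\right) \left(-5\right) = \frac{5}{3} \approx 1.6667$)
$\left(5 + l\right) \left(- 5 \left(-5 - 1\right)\right) = \left(5 + \frac{5}{3}\right) \left(- 5 \left(-5 - 1\right)\right) = \frac{20 \left(- 5 \left(-6\right)\right)}{3} = \frac{20 \left(\left(-1\right) \left(-30\right)\right)}{3} = \frac{20}{3} \cdot 30 = 200$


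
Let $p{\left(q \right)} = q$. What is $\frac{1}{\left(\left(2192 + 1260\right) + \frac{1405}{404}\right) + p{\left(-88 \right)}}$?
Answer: $\frac{404}{1360461} \approx 0.00029696$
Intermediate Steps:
$\frac{1}{\left(\left(2192 + 1260\right) + \frac{1405}{404}\right) + p{\left(-88 \right)}} = \frac{1}{\left(\left(2192 + 1260\right) + \frac{1405}{404}\right) - 88} = \frac{1}{\left(3452 + 1405 \cdot \frac{1}{404}\right) - 88} = \frac{1}{\left(3452 + \frac{1405}{404}\right) - 88} = \frac{1}{\frac{1396013}{404} - 88} = \frac{1}{\frac{1360461}{404}} = \frac{404}{1360461}$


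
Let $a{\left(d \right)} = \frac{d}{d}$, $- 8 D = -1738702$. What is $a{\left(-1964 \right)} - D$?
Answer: $- \frac{869347}{4} \approx -2.1734 \cdot 10^{5}$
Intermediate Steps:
$D = \frac{869351}{4}$ ($D = \left(- \frac{1}{8}\right) \left(-1738702\right) = \frac{869351}{4} \approx 2.1734 \cdot 10^{5}$)
$a{\left(d \right)} = 1$
$a{\left(-1964 \right)} - D = 1 - \frac{869351}{4} = - \frac{869347}{4}$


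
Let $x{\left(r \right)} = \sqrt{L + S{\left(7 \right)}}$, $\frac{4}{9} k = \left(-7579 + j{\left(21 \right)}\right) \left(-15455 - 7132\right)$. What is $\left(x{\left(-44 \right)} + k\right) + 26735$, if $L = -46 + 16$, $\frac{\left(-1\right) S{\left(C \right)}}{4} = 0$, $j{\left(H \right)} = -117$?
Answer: $391143227 + i \sqrt{30} \approx 3.9114 \cdot 10^{8} + 5.4772 i$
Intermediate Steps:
$S{\left(C \right)} = 0$ ($S{\left(C \right)} = \left(-4\right) 0 = 0$)
$L = -30$
$k = 391116492$ ($k = \frac{9 \left(-7579 - 117\right) \left(-15455 - 7132\right)}{4} = \frac{9 \left(\left(-7696\right) \left(-22587\right)\right)}{4} = \frac{9}{4} \cdot 173829552 = 391116492$)
$x{\left(r \right)} = i \sqrt{30}$ ($x{\left(r \right)} = \sqrt{-30 + 0} = \sqrt{-30} = i \sqrt{30}$)
$\left(x{\left(-44 \right)} + k\right) + 26735 = \left(i \sqrt{30} + 391116492\right) + 26735 = \left(391116492 + i \sqrt{30}\right) + 26735 = 391143227 + i \sqrt{30}$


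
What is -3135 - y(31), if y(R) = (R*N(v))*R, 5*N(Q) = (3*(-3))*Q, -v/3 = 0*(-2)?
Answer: -3135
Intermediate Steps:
v = 0 (v = -0*(-2) = -3*0 = 0)
N(Q) = -9*Q/5 (N(Q) = ((3*(-3))*Q)/5 = (-9*Q)/5 = -9*Q/5)
y(R) = 0 (y(R) = (R*(-9/5*0))*R = (R*0)*R = 0*R = 0)
-3135 - y(31) = -3135 - 1*0 = -3135 + 0 = -3135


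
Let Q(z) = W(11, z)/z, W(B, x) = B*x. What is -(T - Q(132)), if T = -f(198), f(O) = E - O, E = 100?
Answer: -87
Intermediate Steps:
f(O) = 100 - O
T = 98 (T = -(100 - 1*198) = -(100 - 198) = -1*(-98) = 98)
Q(z) = 11 (Q(z) = (11*z)/z = 11)
-(T - Q(132)) = -(98 - 1*11) = -(98 - 11) = -1*87 = -87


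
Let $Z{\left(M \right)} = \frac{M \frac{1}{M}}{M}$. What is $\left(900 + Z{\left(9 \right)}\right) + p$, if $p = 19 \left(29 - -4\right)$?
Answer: $\frac{13744}{9} \approx 1527.1$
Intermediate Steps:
$Z{\left(M \right)} = \frac{1}{M}$ ($Z{\left(M \right)} = 1 \frac{1}{M} = \frac{1}{M}$)
$p = 627$ ($p = 19 \left(29 + 4\right) = 19 \cdot 33 = 627$)
$\left(900 + Z{\left(9 \right)}\right) + p = \left(900 + \frac{1}{9}\right) + 627 = \frac{8101}{9} + 627 = \frac{13744}{9}$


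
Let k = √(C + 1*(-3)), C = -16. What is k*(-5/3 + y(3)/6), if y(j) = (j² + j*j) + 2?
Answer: 5*I*√19/3 ≈ 7.2648*I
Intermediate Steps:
y(j) = 2 + 2*j² (y(j) = (j² + j²) + 2 = 2*j² + 2 = 2 + 2*j²)
k = I*√19 (k = √(-16 + 1*(-3)) = √(-16 - 3) = √(-19) = I*√19 ≈ 4.3589*I)
k*(-5/3 + y(3)/6) = (I*√19)*(-5/3 + (2 + 2*3²)/6) = (I*√19)*(-5*⅓ + (2 + 2*9)*(⅙)) = (I*√19)*(-5/3 + (2 + 18)*(⅙)) = (I*√19)*(-5/3 + 20*(⅙)) = (I*√19)*(-5/3 + 10/3) = (I*√19)*(5/3) = 5*I*√19/3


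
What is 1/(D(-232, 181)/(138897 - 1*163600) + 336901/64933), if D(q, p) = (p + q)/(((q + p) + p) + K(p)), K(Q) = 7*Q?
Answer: 203713067173/1056953407234 ≈ 0.19274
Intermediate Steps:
D(q, p) = (p + q)/(q + 9*p) (D(q, p) = (p + q)/(((q + p) + p) + 7*p) = (p + q)/(((p + q) + p) + 7*p) = (p + q)/((q + 2*p) + 7*p) = (p + q)/(q + 9*p))
1/(D(-232, 181)/(138897 - 1*163600) + 336901/64933) = 1/(((181 - 232)/(-232 + 9*181))/(138897 - 1*163600) + 336901/64933) = 1/((-51/(-232 + 1629))/(138897 - 163600) + 336901*(1/64933)) = 1/((-51/1397)/(-24703) + 336901/64933) = 1/(((1/1397)*(-51))*(-1/24703) + 336901/64933) = 1/(-51/1397*(-1/24703) + 336901/64933) = 1/(51/34510091 + 336901/64933) = 1/(1056953407234/203713067173) = 203713067173/1056953407234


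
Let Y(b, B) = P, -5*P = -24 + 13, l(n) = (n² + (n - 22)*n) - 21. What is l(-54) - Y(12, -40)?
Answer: 34984/5 ≈ 6996.8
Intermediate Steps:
l(n) = -21 + n² + n*(-22 + n) (l(n) = (n² + (-22 + n)*n) - 21 = (n² + n*(-22 + n)) - 21 = -21 + n² + n*(-22 + n))
P = 11/5 (P = -(-24 + 13)/5 = -⅕*(-11) = 11/5 ≈ 2.2000)
Y(b, B) = 11/5
l(-54) - Y(12, -40) = (-21 - 22*(-54) + 2*(-54)²) - 1*11/5 = (-21 + 1188 + 2*2916) - 11/5 = (-21 + 1188 + 5832) - 11/5 = 6999 - 11/5 = 34984/5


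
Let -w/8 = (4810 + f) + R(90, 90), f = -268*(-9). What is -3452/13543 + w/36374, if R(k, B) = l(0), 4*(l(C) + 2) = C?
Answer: -453903364/246306541 ≈ -1.8428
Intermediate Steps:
l(C) = -2 + C/4
R(k, B) = -2 (R(k, B) = -2 + (¼)*0 = -2 + 0 = -2)
f = 2412
w = -57760 (w = -8*((4810 + 2412) - 2) = -8*(7222 - 2) = -8*7220 = -57760)
-3452/13543 + w/36374 = -3452/13543 - 57760/36374 = -3452*1/13543 - 57760*1/36374 = -3452/13543 - 28880/18187 = -453903364/246306541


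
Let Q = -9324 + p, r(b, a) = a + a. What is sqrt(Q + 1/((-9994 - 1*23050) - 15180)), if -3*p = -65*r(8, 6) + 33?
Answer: I*sqrt(1319025262214)/12056 ≈ 95.263*I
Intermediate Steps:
r(b, a) = 2*a
p = 249 (p = -(-130*6 + 33)/3 = -(-65*12 + 33)/3 = -(-780 + 33)/3 = -1/3*(-747) = 249)
Q = -9075 (Q = -9324 + 249 = -9075)
sqrt(Q + 1/((-9994 - 1*23050) - 15180)) = sqrt(-9075 + 1/((-9994 - 1*23050) - 15180)) = sqrt(-9075 + 1/((-9994 - 23050) - 15180)) = sqrt(-9075 + 1/(-33044 - 15180)) = sqrt(-9075 + 1/(-48224)) = sqrt(-9075 - 1/48224) = sqrt(-437632801/48224) = I*sqrt(1319025262214)/12056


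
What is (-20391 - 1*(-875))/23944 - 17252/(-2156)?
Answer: 565557/78694 ≈ 7.1868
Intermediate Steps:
(-20391 - 1*(-875))/23944 - 17252/(-2156) = (-20391 + 875)*(1/23944) - 17252*(-1/2156) = -19516*1/23944 + 4313/539 = -119/146 + 4313/539 = 565557/78694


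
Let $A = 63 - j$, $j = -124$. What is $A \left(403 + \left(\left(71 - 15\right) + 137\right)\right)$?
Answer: $111452$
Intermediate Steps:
$A = 187$ ($A = 63 - -124 = 63 + 124 = 187$)
$A \left(403 + \left(\left(71 - 15\right) + 137\right)\right) = 187 \left(403 + \left(\left(71 - 15\right) + 137\right)\right) = 187 \left(403 + \left(56 + 137\right)\right) = 187 \left(403 + 193\right) = 187 \cdot 596 = 111452$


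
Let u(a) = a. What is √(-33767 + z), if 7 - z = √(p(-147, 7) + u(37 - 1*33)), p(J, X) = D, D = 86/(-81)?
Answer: √(-303840 - √238)/3 ≈ 183.74*I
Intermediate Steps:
D = -86/81 (D = 86*(-1/81) = -86/81 ≈ -1.0617)
p(J, X) = -86/81
z = 7 - √238/9 (z = 7 - √(-86/81 + (37 - 1*33)) = 7 - √(-86/81 + (37 - 33)) = 7 - √(-86/81 + 4) = 7 - √(238/81) = 7 - √238/9 ≈ 5.2859)
√(-33767 + z) = √(-33767 + (7 - √238/9)) = √(-33760 - √238/9)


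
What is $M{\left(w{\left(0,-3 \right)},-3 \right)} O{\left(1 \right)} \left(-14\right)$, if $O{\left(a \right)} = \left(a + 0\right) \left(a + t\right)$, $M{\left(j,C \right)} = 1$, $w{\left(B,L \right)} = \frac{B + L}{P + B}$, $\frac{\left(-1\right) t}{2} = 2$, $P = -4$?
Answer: $42$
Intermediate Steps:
$t = -4$ ($t = \left(-2\right) 2 = -4$)
$w{\left(B,L \right)} = \frac{B + L}{-4 + B}$
$O{\left(a \right)} = a \left(-4 + a\right)$ ($O{\left(a \right)} = \left(a + 0\right) \left(a - 4\right) = a \left(-4 + a\right)$)
$M{\left(w{\left(0,-3 \right)},-3 \right)} O{\left(1 \right)} \left(-14\right) = 1 \cdot 1 \left(-4 + 1\right) \left(-14\right) = 1 \cdot 1 \left(-3\right) \left(-14\right) = 1 \left(-3\right) \left(-14\right) = \left(-3\right) \left(-14\right) = 42$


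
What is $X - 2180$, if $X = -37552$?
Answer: $-39732$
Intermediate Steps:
$X - 2180 = -37552 - 2180 = -39732$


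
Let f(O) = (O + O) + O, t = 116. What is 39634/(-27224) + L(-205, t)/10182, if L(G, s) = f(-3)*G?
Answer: -29443759/23099564 ≈ -1.2746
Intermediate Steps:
f(O) = 3*O (f(O) = 2*O + O = 3*O)
L(G, s) = -9*G (L(G, s) = (3*(-3))*G = -9*G)
39634/(-27224) + L(-205, t)/10182 = 39634/(-27224) - 9*(-205)/10182 = 39634*(-1/27224) + 1845*(1/10182) = -19817/13612 + 615/3394 = -29443759/23099564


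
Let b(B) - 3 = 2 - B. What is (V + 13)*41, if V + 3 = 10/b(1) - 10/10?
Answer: 943/2 ≈ 471.50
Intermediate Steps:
b(B) = 5 - B (b(B) = 3 + (2 - B) = 5 - B)
V = -3/2 (V = -3 + (10/(5 - 1*1) - 10/10) = -3 + (10/(5 - 1) - 10*⅒) = -3 + (10/4 - 1) = -3 + (10*(¼) - 1) = -3 + (5/2 - 1) = -3 + 3/2 = -3/2 ≈ -1.5000)
(V + 13)*41 = (-3/2 + 13)*41 = (23/2)*41 = 943/2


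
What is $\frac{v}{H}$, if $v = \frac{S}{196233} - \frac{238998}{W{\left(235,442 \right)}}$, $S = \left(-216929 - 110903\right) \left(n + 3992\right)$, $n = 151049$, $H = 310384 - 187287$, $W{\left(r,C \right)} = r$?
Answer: $- \frac{11991338555854}{5676587996235} \approx -2.1124$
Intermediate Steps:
$H = 123097$ ($H = 310384 - 187287 = 123097$)
$S = -50827401112$ ($S = \left(-216929 - 110903\right) \left(151049 + 3992\right) = \left(-327832\right) 155041 = -50827401112$)
$v = - \frac{11991338555854}{46114755}$ ($v = - \frac{50827401112}{196233} - \frac{238998}{235} = - \frac{11991338555854}{46114755} \approx -2.6003 \cdot 10^{5}$)
$\frac{v}{H} = - \frac{11991338555854}{46114755 \cdot 123097} = \left(- \frac{11991338555854}{46114755}\right) \frac{1}{123097} = - \frac{11991338555854}{5676587996235}$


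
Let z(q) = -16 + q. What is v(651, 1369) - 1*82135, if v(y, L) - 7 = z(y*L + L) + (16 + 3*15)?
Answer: 810505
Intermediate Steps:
v(y, L) = 52 + L + L*y (v(y, L) = 7 + ((-16 + (y*L + L)) + (16 + 3*15)) = 7 + ((-16 + (L*y + L)) + (16 + 45)) = 7 + ((-16 + (L + L*y)) + 61) = 7 + ((-16 + L + L*y) + 61) = 7 + (45 + L + L*y) = 52 + L + L*y)
v(651, 1369) - 1*82135 = (52 + 1369*(1 + 651)) - 1*82135 = (52 + 1369*652) - 82135 = (52 + 892588) - 82135 = 892640 - 82135 = 810505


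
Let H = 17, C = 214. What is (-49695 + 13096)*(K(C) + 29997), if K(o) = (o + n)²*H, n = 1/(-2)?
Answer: -117833445019/4 ≈ -2.9458e+10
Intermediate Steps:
n = -½ ≈ -0.50000
K(o) = 17*(-½ + o)² (K(o) = (o - ½)²*17 = (-½ + o)²*17 = 17*(-½ + o)²)
(-49695 + 13096)*(K(C) + 29997) = (-49695 + 13096)*(17*(-1 + 2*214)²/4 + 29997) = -36599*(17*(-1 + 428)²/4 + 29997) = -36599*((17/4)*427² + 29997) = -36599*((17/4)*182329 + 29997) = -36599*(3099593/4 + 29997) = -36599*3219581/4 = -117833445019/4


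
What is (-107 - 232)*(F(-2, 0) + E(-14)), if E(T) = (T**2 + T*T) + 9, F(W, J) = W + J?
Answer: -135261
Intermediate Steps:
F(W, J) = J + W
E(T) = 9 + 2*T**2 (E(T) = (T**2 + T**2) + 9 = 2*T**2 + 9 = 9 + 2*T**2)
(-107 - 232)*(F(-2, 0) + E(-14)) = (-107 - 232)*((0 - 2) + (9 + 2*(-14)**2)) = -339*(-2 + (9 + 2*196)) = -339*(-2 + (9 + 392)) = -339*(-2 + 401) = -339*399 = -135261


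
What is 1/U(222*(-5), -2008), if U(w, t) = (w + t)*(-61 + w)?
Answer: 1/3651178 ≈ 2.7388e-7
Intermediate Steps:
U(w, t) = (-61 + w)*(t + w) (U(w, t) = (t + w)*(-61 + w) = (-61 + w)*(t + w))
1/U(222*(-5), -2008) = 1/((222*(-5))**2 - 61*(-2008) - 13542*(-5) - 445776*(-5)) = 1/((-1110)**2 + 122488 - 61*(-1110) - 2008*(-1110)) = 1/(1232100 + 122488 + 67710 + 2228880) = 1/3651178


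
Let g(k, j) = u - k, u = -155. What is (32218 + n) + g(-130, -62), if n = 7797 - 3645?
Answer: 36345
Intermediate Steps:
g(k, j) = -155 - k
n = 4152
(32218 + n) + g(-130, -62) = (32218 + 4152) + (-155 - 1*(-130)) = 36370 + (-155 + 130) = 36370 - 25 = 36345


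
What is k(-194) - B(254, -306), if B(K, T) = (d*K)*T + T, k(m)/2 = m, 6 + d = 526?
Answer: 40416398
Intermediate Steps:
d = 520 (d = -6 + 526 = 520)
k(m) = 2*m
B(K, T) = T + 520*K*T (B(K, T) = (520*K)*T + T = 520*K*T + T = T + 520*K*T)
k(-194) - B(254, -306) = 2*(-194) - (-306)*(1 + 520*254) = -388 - (-306)*(1 + 132080) = -388 - (-306)*132081 = -388 - 1*(-40416786) = -388 + 40416786 = 40416398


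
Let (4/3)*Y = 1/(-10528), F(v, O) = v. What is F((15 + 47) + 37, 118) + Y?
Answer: 4169085/42112 ≈ 99.000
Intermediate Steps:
Y = -3/42112 (Y = (¾)/(-10528) = (¾)*(-1/10528) = -3/42112 ≈ -7.1239e-5)
F((15 + 47) + 37, 118) + Y = ((15 + 47) + 37) - 3/42112 = (62 + 37) - 3/42112 = 99 - 3/42112 = 4169085/42112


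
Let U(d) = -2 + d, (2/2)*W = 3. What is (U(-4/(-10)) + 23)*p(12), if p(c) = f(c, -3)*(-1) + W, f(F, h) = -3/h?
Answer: 214/5 ≈ 42.800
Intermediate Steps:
W = 3
p(c) = 2 (p(c) = -3/(-3)*(-1) + 3 = -3*(-⅓)*(-1) + 3 = 1*(-1) + 3 = -1 + 3 = 2)
(U(-4/(-10)) + 23)*p(12) = ((-2 - 4/(-10)) + 23)*2 = ((-2 - 4*(-⅒)) + 23)*2 = ((-2 + ⅖) + 23)*2 = (-8/5 + 23)*2 = (107/5)*2 = 214/5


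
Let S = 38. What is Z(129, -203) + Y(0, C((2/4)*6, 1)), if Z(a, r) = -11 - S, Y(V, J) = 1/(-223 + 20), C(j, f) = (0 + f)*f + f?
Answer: -9948/203 ≈ -49.005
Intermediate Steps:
C(j, f) = f + f² (C(j, f) = f*f + f = f² + f = f + f²)
Y(V, J) = -1/203 (Y(V, J) = 1/(-203) = -1/203)
Z(a, r) = -49 (Z(a, r) = -11 - 1*38 = -11 - 38 = -49)
Z(129, -203) + Y(0, C((2/4)*6, 1)) = -49 - 1/203 = -9948/203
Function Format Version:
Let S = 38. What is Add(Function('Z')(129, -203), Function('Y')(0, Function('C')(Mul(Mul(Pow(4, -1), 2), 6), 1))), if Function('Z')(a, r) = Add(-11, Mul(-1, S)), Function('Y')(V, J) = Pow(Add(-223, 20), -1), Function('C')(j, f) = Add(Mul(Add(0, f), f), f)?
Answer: Rational(-9948, 203) ≈ -49.005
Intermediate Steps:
Function('C')(j, f) = Add(f, Pow(f, 2)) (Function('C')(j, f) = Add(Mul(f, f), f) = Add(Pow(f, 2), f) = Add(f, Pow(f, 2)))
Function('Y')(V, J) = Rational(-1, 203) (Function('Y')(V, J) = Pow(-203, -1) = Rational(-1, 203))
Function('Z')(a, r) = -49 (Function('Z')(a, r) = Add(-11, Mul(-1, 38)) = Add(-11, -38) = -49)
Add(Function('Z')(129, -203), Function('Y')(0, Function('C')(Mul(Mul(Pow(4, -1), 2), 6), 1))) = Add(-49, Rational(-1, 203)) = Rational(-9948, 203)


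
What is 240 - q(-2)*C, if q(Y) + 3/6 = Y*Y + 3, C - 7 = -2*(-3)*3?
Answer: 155/2 ≈ 77.500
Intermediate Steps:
C = 25 (C = 7 - 2*(-3)*3 = 7 + 6*3 = 7 + 18 = 25)
q(Y) = 5/2 + Y² (q(Y) = -½ + (Y*Y + 3) = -½ + (Y² + 3) = -½ + (3 + Y²) = 5/2 + Y²)
240 - q(-2)*C = 240 - (5/2 + (-2)²)*25 = 240 - (5/2 + 4)*25 = 240 - 13*25/2 = 240 - 1*325/2 = 240 - 325/2 = 155/2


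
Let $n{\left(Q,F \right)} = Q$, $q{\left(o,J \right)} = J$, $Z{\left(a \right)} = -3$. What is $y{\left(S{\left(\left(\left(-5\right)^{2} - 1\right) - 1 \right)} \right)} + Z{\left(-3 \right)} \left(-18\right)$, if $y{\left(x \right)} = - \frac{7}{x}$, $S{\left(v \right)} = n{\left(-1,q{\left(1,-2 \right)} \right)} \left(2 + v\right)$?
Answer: $\frac{1357}{25} \approx 54.28$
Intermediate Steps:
$S{\left(v \right)} = -2 - v$ ($S{\left(v \right)} = - (2 + v) = -2 - v$)
$y{\left(S{\left(\left(\left(-5\right)^{2} - 1\right) - 1 \right)} \right)} + Z{\left(-3 \right)} \left(-18\right) = - \frac{7}{-2 - \left(\left(\left(-5\right)^{2} - 1\right) - 1\right)} - -54 = - \frac{7}{-2 - \left(\left(25 - 1\right) - 1\right)} + 54 = - \frac{7}{-2 - \left(24 - 1\right)} + 54 = - \frac{7}{-2 - 23} + 54 = - \frac{7}{-25} + 54 = \left(-7\right) \left(- \frac{1}{25}\right) + 54 = \frac{7}{25} + 54 = \frac{1357}{25}$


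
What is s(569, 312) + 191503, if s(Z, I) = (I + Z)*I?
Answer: 466375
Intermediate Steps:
s(Z, I) = I*(I + Z)
s(569, 312) + 191503 = 312*(312 + 569) + 191503 = 312*881 + 191503 = 274872 + 191503 = 466375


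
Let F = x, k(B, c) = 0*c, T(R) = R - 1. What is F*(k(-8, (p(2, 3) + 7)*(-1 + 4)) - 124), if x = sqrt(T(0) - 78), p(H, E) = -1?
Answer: -124*I*sqrt(79) ≈ -1102.1*I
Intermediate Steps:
T(R) = -1 + R
k(B, c) = 0
x = I*sqrt(79) (x = sqrt((-1 + 0) - 78) = sqrt(-1 - 78) = sqrt(-79) = I*sqrt(79) ≈ 8.8882*I)
F = I*sqrt(79) ≈ 8.8882*I
F*(k(-8, (p(2, 3) + 7)*(-1 + 4)) - 124) = (I*sqrt(79))*(0 - 124) = (I*sqrt(79))*(-124) = -124*I*sqrt(79)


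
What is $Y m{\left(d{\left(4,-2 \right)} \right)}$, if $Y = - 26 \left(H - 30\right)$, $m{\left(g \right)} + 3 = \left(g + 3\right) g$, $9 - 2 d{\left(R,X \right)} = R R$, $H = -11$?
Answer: $- \frac{2665}{2} \approx -1332.5$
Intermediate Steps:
$d{\left(R,X \right)} = \frac{9}{2} - \frac{R^{2}}{2}$ ($d{\left(R,X \right)} = \frac{9}{2} - \frac{R R}{2} = \frac{9}{2} - \frac{R^{2}}{2}$)
$m{\left(g \right)} = -3 + g \left(3 + g\right)$ ($m{\left(g \right)} = -3 + \left(g + 3\right) g = -3 + \left(3 + g\right) g = -3 + g \left(3 + g\right)$)
$Y = 1066$ ($Y = - 26 \left(-11 - 30\right) = \left(-26\right) \left(-41\right) = 1066$)
$Y m{\left(d{\left(4,-2 \right)} \right)} = 1066 \left(-3 + \left(\frac{9}{2} - \frac{4^{2}}{2}\right)^{2} + 3 \left(\frac{9}{2} - \frac{4^{2}}{2}\right)\right) = 1066 \left(-3 + \left(\frac{9}{2} - 8\right)^{2} + 3 \left(\frac{9}{2} - 8\right)\right) = 1066 \left(-3 + \left(- \frac{7}{2}\right)^{2} + 3 \left(- \frac{7}{2}\right)\right) = 1066 \left(-3 + \frac{49}{4} - \frac{21}{2}\right) = 1066 \left(- \frac{5}{4}\right) = - \frac{2665}{2}$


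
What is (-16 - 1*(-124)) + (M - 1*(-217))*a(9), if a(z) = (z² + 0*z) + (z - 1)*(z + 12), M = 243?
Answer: 114648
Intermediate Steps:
a(z) = z² + (-1 + z)*(12 + z) (a(z) = (z² + 0) + (-1 + z)*(12 + z) = z² + (-1 + z)*(12 + z))
(-16 - 1*(-124)) + (M - 1*(-217))*a(9) = (-16 - 1*(-124)) + (243 - 1*(-217))*(-12 + 2*9² + 11*9) = (-16 + 124) + (243 + 217)*(-12 + 2*81 + 99) = 108 + 460*(-12 + 162 + 99) = 108 + 460*249 = 108 + 114540 = 114648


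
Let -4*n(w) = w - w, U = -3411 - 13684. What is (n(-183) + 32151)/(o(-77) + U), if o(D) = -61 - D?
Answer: -10717/5693 ≈ -1.8825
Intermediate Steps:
U = -17095
n(w) = 0 (n(w) = -(w - w)/4 = -1/4*0 = 0)
(n(-183) + 32151)/(o(-77) + U) = (0 + 32151)/((-61 - 1*(-77)) - 17095) = 32151/((-61 + 77) - 17095) = 32151/(16 - 17095) = 32151/(-17079) = 32151*(-1/17079) = -10717/5693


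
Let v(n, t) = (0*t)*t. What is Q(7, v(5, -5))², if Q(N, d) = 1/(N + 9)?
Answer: 1/256 ≈ 0.0039063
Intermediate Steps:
v(n, t) = 0 (v(n, t) = 0*t = 0)
Q(N, d) = 1/(9 + N)
Q(7, v(5, -5))² = (1/(9 + 7))² = (1/16)² = 1/256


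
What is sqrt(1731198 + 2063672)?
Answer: sqrt(3794870) ≈ 1948.0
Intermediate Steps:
sqrt(1731198 + 2063672) = sqrt(3794870)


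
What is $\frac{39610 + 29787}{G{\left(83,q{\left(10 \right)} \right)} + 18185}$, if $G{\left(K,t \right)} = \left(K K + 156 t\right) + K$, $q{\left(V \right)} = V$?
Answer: $\frac{69397}{26717} \approx 2.5975$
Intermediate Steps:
$G{\left(K,t \right)} = K + K^{2} + 156 t$ ($G{\left(K,t \right)} = \left(K^{2} + 156 t\right) + K = K + K^{2} + 156 t$)
$\frac{39610 + 29787}{G{\left(83,q{\left(10 \right)} \right)} + 18185} = \frac{39610 + 29787}{\left(83 + 83^{2} + 156 \cdot 10\right) + 18185} = \frac{69397}{\left(83 + 6889 + 1560\right) + 18185} = \frac{69397}{8532 + 18185} = \frac{69397}{26717}$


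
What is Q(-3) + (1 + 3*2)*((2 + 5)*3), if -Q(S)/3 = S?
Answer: 156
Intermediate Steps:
Q(S) = -3*S
Q(-3) + (1 + 3*2)*((2 + 5)*3) = -3*(-3) + (1 + 3*2)*((2 + 5)*3) = 9 + (1 + 6)*(7*3) = 9 + 7*21 = 9 + 147 = 156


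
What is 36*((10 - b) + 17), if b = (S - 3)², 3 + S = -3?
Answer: -1944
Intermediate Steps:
S = -6 (S = -3 - 3 = -6)
b = 81 (b = (-6 - 3)² = (-9)² = 81)
36*((10 - b) + 17) = 36*((10 - 1*81) + 17) = 36*((10 - 81) + 17) = 36*(-71 + 17) = 36*(-54) = -1944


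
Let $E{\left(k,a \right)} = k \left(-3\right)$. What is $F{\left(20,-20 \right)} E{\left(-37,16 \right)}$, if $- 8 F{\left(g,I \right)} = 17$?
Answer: $- \frac{1887}{8} \approx -235.88$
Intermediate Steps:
$E{\left(k,a \right)} = - 3 k$
$F{\left(g,I \right)} = - \frac{17}{8}$ ($F{\left(g,I \right)} = \left(- \frac{1}{8}\right) 17 = - \frac{17}{8}$)
$F{\left(20,-20 \right)} E{\left(-37,16 \right)} = - \frac{17 \left(\left(-3\right) \left(-37\right)\right)}{8} = \left(- \frac{17}{8}\right) 111 = - \frac{1887}{8}$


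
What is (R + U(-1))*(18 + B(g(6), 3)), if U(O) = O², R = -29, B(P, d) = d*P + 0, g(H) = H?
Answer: -1008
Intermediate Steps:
B(P, d) = P*d (B(P, d) = P*d + 0 = P*d)
(R + U(-1))*(18 + B(g(6), 3)) = (-29 + (-1)²)*(18 + 6*3) = (-29 + 1)*(18 + 18) = -28*36 = -1008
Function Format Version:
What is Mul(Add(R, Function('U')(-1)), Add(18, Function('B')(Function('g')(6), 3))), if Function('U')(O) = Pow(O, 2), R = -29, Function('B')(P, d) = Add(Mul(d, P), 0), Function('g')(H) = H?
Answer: -1008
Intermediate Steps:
Function('B')(P, d) = Mul(P, d) (Function('B')(P, d) = Add(Mul(P, d), 0) = Mul(P, d))
Mul(Add(R, Function('U')(-1)), Add(18, Function('B')(Function('g')(6), 3))) = Mul(Add(-29, Pow(-1, 2)), Add(18, Mul(6, 3))) = Mul(Add(-29, 1), Add(18, 18)) = Mul(-28, 36) = -1008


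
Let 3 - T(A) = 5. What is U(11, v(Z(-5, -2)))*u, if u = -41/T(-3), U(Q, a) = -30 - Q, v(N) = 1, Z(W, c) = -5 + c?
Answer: -1681/2 ≈ -840.50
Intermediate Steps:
T(A) = -2 (T(A) = 3 - 1*5 = 3 - 5 = -2)
u = 41/2 (u = -41/(-2) = -41*(-½) = 41/2 ≈ 20.500)
U(11, v(Z(-5, -2)))*u = (-30 - 1*11)*(41/2) = (-30 - 11)*(41/2) = -41*41/2 = -1681/2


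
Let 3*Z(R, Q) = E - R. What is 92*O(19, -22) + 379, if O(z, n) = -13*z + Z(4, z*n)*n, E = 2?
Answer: -62987/3 ≈ -20996.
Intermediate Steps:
Z(R, Q) = 2/3 - R/3 (Z(R, Q) = (2 - R)/3 = 2/3 - R/3)
O(z, n) = -13*z - 2*n/3 (O(z, n) = -13*z + (2/3 - 1/3*4)*n = -13*z + (2/3 - 4/3)*n = -13*z - 2*n/3)
92*O(19, -22) + 379 = 92*(-13*19 - 2/3*(-22)) + 379 = 92*(-247 + 44/3) + 379 = 92*(-697/3) + 379 = -64124/3 + 379 = -62987/3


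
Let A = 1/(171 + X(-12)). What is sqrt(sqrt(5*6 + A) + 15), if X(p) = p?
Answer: sqrt(379215 + 159*sqrt(758589))/159 ≈ 4.5252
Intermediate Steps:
A = 1/159 (A = 1/(171 - 12) = 1/159 ≈ 0.0062893)
sqrt(sqrt(5*6 + A) + 15) = sqrt(sqrt(5*6 + 1/159) + 15) = sqrt(sqrt(30 + 1/159) + 15) = sqrt(sqrt(4771/159) + 15) = sqrt(sqrt(758589)/159 + 15) = sqrt(15 + sqrt(758589)/159)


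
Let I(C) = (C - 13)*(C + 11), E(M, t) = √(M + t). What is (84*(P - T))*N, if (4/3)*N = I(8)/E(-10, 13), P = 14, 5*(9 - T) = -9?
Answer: -6384*√3 ≈ -11057.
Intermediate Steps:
T = 54/5 (T = 9 - ⅕*(-9) = 9 + 9/5 = 54/5 ≈ 10.800)
I(C) = (-13 + C)*(11 + C)
N = -95*√3/4 (N = 3*((-143 + 8² - 2*8)/(√(-10 + 13)))/4 = 3*((-143 + 64 - 16)/(√3))/4 = 3*(-95*√3/3)/4 = -95*√3/4 ≈ -41.136)
(84*(P - T))*N = (84*(14 - 1*54/5))*(-95*√3/4) = (84*(14 - 54/5))*(-95*√3/4) = (84*(16/5))*(-95*√3/4) = 1344*(-95*√3/4)/5 = -6384*√3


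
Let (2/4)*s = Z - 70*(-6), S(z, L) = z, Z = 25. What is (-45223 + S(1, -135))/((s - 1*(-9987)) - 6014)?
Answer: -15074/1621 ≈ -9.2992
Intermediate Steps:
s = 890 (s = 2*(25 - 70*(-6)) = 2*(25 + 420) = 2*445 = 890)
(-45223 + S(1, -135))/((s - 1*(-9987)) - 6014) = (-45223 + 1)/((890 - 1*(-9987)) - 6014) = -45222/((890 + 9987) - 6014) = -45222/(10877 - 6014) = -45222/4863 = -45222*1/4863 = -15074/1621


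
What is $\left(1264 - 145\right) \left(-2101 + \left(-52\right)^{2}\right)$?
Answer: $674757$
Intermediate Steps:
$\left(1264 - 145\right) \left(-2101 + \left(-52\right)^{2}\right) = 1119 \left(-2101 + 2704\right) = 1119 \cdot 603 = 674757$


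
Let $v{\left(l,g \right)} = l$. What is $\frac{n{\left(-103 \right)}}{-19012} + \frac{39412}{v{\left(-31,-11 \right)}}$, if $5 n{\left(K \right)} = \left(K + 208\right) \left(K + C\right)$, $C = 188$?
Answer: $- \frac{107050897}{84196} \approx -1271.4$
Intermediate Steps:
$n{\left(K \right)} = \frac{\left(188 + K\right) \left(208 + K\right)}{5}$ ($n{\left(K \right)} = \frac{\left(K + 208\right) \left(K + 188\right)}{5} = \frac{\left(208 + K\right) \left(188 + K\right)}{5} = \frac{\left(188 + K\right) \left(208 + K\right)}{5}$)
$\frac{n{\left(-103 \right)}}{-19012} + \frac{39412}{v{\left(-31,-11 \right)}} = \frac{\frac{39104}{5} + \frac{\left(-103\right)^{2}}{5} + \frac{396}{5} \left(-103\right)}{-19012} + \frac{39412}{-31} = \left(\frac{39104}{5} + \frac{1}{5} \cdot 10609 - \frac{40788}{5}\right) \left(- \frac{1}{19012}\right) + 39412 \left(- \frac{1}{31}\right) = \left(\frac{39104}{5} + \frac{10609}{5} - \frac{40788}{5}\right) \left(- \frac{1}{19012}\right) - \frac{39412}{31} = 1785 \left(- \frac{1}{19012}\right) - \frac{39412}{31} = - \frac{255}{2716} - \frac{39412}{31} = - \frac{107050897}{84196}$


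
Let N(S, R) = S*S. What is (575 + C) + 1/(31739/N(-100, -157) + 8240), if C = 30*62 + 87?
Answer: 207892855758/82431739 ≈ 2522.0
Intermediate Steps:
N(S, R) = S²
C = 1947 (C = 1860 + 87 = 1947)
(575 + C) + 1/(31739/N(-100, -157) + 8240) = (575 + 1947) + 1/(31739/((-100)²) + 8240) = 2522 + 1/(31739/10000 + 8240) = 2522 + 1/(82431739/10000) = 2522 + 10000/82431739 = 207892855758/82431739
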